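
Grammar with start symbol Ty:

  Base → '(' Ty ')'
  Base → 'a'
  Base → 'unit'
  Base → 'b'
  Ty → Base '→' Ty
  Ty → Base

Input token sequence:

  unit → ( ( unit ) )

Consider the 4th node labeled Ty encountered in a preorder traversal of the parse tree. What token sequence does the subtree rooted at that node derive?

[Ty [Base unit] → [Ty [Base ( [Ty [Base ( [Ty [Base unit]] )]] )]]]

unit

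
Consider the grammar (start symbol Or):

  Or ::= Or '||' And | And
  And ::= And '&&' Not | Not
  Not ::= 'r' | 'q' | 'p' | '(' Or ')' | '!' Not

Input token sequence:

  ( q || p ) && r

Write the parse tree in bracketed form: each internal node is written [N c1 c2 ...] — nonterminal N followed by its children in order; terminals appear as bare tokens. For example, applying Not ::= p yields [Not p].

Or
And
And && Not
Not && Not
( Or ) && Not
( Or || And ) && Not
( And || And ) && Not
( Not || And ) && Not
( q || And ) && Not
( q || Not ) && Not
( q || p ) && Not
( q || p ) && r

[Or [And [And [Not ( [Or [Or [And [Not q]]] || [And [Not p]]] )]] && [Not r]]]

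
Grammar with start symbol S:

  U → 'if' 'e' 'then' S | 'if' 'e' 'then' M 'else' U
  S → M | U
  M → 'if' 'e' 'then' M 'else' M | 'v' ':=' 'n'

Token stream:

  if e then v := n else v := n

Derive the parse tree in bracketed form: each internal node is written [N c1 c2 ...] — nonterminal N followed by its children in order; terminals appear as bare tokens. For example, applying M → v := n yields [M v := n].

S
M
if e then M else M
if e then v := n else M
if e then v := n else v := n

[S [M if e then [M v := n] else [M v := n]]]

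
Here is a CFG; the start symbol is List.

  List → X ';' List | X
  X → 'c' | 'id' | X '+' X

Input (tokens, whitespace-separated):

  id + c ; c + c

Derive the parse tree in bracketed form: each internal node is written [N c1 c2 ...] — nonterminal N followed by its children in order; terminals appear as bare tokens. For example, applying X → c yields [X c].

[List [X [X id] + [X c]] ; [List [X [X c] + [X c]]]]

List
X ; List
X + X ; List
id + X ; List
id + c ; List
id + c ; X
id + c ; X + X
id + c ; c + X
id + c ; c + c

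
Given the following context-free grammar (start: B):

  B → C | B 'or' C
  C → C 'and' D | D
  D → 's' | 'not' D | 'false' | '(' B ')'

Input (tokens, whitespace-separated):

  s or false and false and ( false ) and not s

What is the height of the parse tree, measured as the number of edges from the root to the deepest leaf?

7

[B [B [C [D s]]] or [C [C [C [C [D false]] and [D false]] and [D ( [B [C [D false]]] )]] and [D not [D s]]]]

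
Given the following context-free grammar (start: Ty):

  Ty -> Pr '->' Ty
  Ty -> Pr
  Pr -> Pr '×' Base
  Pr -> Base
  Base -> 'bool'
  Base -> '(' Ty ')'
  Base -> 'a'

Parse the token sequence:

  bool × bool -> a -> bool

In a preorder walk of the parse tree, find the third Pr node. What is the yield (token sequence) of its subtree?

[Ty [Pr [Pr [Base bool]] × [Base bool]] -> [Ty [Pr [Base a]] -> [Ty [Pr [Base bool]]]]]

a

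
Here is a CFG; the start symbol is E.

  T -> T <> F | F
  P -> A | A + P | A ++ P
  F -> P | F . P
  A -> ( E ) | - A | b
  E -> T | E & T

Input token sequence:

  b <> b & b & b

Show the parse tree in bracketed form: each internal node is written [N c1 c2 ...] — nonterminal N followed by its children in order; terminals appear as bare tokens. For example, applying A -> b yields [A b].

[E [E [E [T [T [F [P [A b]]]] <> [F [P [A b]]]]] & [T [F [P [A b]]]]] & [T [F [P [A b]]]]]

E
E & T
E & T & T
T & T & T
T <> F & T & T
F <> F & T & T
P <> F & T & T
A <> F & T & T
b <> F & T & T
b <> P & T & T
b <> A & T & T
b <> b & T & T
b <> b & F & T
b <> b & P & T
b <> b & A & T
b <> b & b & T
b <> b & b & F
b <> b & b & P
b <> b & b & A
b <> b & b & b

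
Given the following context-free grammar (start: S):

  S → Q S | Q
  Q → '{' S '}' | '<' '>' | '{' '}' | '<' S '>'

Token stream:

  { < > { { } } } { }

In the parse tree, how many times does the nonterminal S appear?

5

[S [Q { [S [Q < >] [S [Q { [S [Q { }]] }]]] }] [S [Q { }]]]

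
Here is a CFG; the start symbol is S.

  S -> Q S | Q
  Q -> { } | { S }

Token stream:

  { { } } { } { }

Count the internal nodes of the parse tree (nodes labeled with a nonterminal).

[S [Q { [S [Q { }]] }] [S [Q { }] [S [Q { }]]]]

8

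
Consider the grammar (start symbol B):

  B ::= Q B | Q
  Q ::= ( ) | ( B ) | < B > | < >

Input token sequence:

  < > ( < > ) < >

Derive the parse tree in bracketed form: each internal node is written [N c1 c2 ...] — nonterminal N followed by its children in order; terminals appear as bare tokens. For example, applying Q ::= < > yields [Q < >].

[B [Q < >] [B [Q ( [B [Q < >]] )] [B [Q < >]]]]

B
Q B
< > B
< > Q B
< > ( B ) B
< > ( Q ) B
< > ( < > ) B
< > ( < > ) Q
< > ( < > ) < >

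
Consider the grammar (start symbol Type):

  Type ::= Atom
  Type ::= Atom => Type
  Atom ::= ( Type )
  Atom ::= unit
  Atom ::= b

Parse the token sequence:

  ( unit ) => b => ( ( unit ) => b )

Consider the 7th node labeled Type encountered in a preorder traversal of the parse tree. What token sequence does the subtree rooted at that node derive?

[Type [Atom ( [Type [Atom unit]] )] => [Type [Atom b] => [Type [Atom ( [Type [Atom ( [Type [Atom unit]] )] => [Type [Atom b]]] )]]]]

b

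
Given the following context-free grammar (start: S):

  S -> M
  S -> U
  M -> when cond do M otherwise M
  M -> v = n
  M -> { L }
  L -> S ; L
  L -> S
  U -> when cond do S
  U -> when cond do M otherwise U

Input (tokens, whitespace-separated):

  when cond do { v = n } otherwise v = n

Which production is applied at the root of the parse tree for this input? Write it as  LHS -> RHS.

[S [M when cond do [M { [L [S [M v = n]]] }] otherwise [M v = n]]]

S -> M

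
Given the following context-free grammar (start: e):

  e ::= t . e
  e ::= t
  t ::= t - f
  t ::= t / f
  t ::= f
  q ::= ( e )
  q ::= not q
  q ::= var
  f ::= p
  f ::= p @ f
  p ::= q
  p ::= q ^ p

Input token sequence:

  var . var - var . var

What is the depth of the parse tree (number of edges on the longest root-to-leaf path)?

[e [t [f [p [q var]]]] . [e [t [t [f [p [q var]]]] - [f [p [q var]]]] . [e [t [f [p [q var]]]]]]]

7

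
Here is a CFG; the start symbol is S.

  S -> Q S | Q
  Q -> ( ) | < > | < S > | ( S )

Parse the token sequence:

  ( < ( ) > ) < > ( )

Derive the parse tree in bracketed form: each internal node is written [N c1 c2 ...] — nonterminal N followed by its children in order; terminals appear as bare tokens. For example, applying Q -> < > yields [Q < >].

[S [Q ( [S [Q < [S [Q ( )]] >]] )] [S [Q < >] [S [Q ( )]]]]

S
Q S
( S ) S
( Q ) S
( < S > ) S
( < Q > ) S
( < ( ) > ) S
( < ( ) > ) Q S
( < ( ) > ) < > S
( < ( ) > ) < > Q
( < ( ) > ) < > ( )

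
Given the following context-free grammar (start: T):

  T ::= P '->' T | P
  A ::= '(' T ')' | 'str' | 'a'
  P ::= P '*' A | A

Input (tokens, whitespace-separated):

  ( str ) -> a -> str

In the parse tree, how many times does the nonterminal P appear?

4

[T [P [A ( [T [P [A str]]] )]] -> [T [P [A a]] -> [T [P [A str]]]]]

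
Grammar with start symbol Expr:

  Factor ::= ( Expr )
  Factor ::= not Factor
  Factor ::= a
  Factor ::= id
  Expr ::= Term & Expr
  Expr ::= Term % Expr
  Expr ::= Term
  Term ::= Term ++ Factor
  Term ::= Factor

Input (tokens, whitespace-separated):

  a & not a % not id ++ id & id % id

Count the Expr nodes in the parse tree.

5

[Expr [Term [Factor a]] & [Expr [Term [Factor not [Factor a]]] % [Expr [Term [Term [Factor not [Factor id]]] ++ [Factor id]] & [Expr [Term [Factor id]] % [Expr [Term [Factor id]]]]]]]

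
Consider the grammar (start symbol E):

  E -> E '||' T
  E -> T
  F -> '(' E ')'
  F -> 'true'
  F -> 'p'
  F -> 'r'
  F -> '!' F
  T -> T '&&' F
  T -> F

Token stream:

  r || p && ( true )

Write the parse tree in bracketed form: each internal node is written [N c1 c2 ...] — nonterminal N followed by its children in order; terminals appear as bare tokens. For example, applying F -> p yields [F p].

E
E || T
T || T
F || T
r || T
r || T && F
r || F && F
r || p && F
r || p && ( E )
r || p && ( T )
r || p && ( F )
r || p && ( true )

[E [E [T [F r]]] || [T [T [F p]] && [F ( [E [T [F true]]] )]]]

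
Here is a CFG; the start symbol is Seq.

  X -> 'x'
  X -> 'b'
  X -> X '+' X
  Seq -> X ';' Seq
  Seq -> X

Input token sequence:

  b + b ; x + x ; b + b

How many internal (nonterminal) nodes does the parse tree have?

12

[Seq [X [X b] + [X b]] ; [Seq [X [X x] + [X x]] ; [Seq [X [X b] + [X b]]]]]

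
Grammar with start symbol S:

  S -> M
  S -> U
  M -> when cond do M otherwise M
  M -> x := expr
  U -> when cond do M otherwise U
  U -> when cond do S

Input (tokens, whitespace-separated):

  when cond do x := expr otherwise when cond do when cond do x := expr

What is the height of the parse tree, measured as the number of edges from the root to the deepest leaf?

[S [U when cond do [M x := expr] otherwise [U when cond do [S [U when cond do [S [M x := expr]]]]]]]

7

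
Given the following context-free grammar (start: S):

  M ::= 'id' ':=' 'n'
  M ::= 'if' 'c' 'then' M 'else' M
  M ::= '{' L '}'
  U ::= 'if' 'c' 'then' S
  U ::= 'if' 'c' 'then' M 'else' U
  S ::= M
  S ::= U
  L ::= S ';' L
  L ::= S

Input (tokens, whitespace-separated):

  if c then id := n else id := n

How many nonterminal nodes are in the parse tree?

[S [M if c then [M id := n] else [M id := n]]]

4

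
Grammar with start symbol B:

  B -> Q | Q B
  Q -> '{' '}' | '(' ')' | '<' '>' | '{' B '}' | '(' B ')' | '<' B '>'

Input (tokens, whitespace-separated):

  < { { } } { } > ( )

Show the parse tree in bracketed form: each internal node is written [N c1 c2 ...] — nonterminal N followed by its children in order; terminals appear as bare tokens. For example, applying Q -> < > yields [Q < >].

B
Q B
< B > B
< Q B > B
< { B } B > B
< { Q } B > B
< { { } } B > B
< { { } } Q > B
< { { } } { } > B
< { { } } { } > Q
< { { } } { } > ( )

[B [Q < [B [Q { [B [Q { }]] }] [B [Q { }]]] >] [B [Q ( )]]]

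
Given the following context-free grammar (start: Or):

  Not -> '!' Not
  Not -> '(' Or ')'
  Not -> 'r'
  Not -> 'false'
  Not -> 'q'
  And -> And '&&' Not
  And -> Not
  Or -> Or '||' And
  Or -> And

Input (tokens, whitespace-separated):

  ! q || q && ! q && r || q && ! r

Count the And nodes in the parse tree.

6

[Or [Or [Or [And [Not ! [Not q]]]] || [And [And [And [Not q]] && [Not ! [Not q]]] && [Not r]]] || [And [And [Not q]] && [Not ! [Not r]]]]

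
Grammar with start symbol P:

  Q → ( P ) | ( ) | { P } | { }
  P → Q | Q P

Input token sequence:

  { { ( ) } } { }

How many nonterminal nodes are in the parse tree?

[P [Q { [P [Q { [P [Q ( )]] }]] }] [P [Q { }]]]

8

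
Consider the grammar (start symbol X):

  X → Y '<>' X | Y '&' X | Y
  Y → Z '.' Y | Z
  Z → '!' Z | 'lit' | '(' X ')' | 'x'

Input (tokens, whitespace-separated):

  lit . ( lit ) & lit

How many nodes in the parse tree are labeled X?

[X [Y [Z lit] . [Y [Z ( [X [Y [Z lit]]] )]]] & [X [Y [Z lit]]]]

3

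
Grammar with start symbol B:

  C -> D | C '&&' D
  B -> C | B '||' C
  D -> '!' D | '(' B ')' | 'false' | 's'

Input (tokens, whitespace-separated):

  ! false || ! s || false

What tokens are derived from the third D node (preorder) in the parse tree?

! s

[B [B [B [C [D ! [D false]]]] || [C [D ! [D s]]]] || [C [D false]]]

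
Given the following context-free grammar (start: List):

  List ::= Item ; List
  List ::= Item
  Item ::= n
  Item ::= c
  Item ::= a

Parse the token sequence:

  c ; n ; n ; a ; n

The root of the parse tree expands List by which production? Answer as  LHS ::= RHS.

List ::= Item ; List

[List [Item c] ; [List [Item n] ; [List [Item n] ; [List [Item a] ; [List [Item n]]]]]]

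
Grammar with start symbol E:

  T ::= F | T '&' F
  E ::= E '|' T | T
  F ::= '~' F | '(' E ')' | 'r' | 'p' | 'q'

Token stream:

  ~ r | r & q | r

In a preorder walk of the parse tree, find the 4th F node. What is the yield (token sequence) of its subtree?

q

[E [E [E [T [F ~ [F r]]]] | [T [T [F r]] & [F q]]] | [T [F r]]]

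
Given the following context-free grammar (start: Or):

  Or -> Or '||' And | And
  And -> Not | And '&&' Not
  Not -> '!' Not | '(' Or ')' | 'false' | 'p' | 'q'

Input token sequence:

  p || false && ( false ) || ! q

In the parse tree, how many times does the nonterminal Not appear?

[Or [Or [Or [And [Not p]]] || [And [And [Not false]] && [Not ( [Or [And [Not false]]] )]]] || [And [Not ! [Not q]]]]

6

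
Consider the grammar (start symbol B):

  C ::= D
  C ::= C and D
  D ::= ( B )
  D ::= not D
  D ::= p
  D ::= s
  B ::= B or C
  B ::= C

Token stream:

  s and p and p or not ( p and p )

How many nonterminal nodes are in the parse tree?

16

[B [B [C [C [C [D s]] and [D p]] and [D p]]] or [C [D not [D ( [B [C [C [D p]] and [D p]]] )]]]]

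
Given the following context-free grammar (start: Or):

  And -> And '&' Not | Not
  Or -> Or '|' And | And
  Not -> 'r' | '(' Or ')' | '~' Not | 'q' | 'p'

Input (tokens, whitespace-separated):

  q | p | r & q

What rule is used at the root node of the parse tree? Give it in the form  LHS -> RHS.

Or -> Or '|' And

[Or [Or [Or [And [Not q]]] | [And [Not p]]] | [And [And [Not r]] & [Not q]]]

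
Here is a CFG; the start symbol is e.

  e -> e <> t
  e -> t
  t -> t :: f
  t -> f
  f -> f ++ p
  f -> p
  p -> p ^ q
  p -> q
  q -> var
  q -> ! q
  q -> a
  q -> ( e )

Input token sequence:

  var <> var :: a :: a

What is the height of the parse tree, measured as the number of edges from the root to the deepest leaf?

7

[e [e [t [f [p [q var]]]]] <> [t [t [t [f [p [q var]]]] :: [f [p [q a]]]] :: [f [p [q a]]]]]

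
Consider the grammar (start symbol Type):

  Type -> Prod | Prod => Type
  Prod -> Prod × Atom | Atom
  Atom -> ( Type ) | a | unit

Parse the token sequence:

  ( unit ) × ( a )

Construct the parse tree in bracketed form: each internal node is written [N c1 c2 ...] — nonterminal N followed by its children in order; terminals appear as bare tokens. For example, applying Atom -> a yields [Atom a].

[Type [Prod [Prod [Atom ( [Type [Prod [Atom unit]]] )]] × [Atom ( [Type [Prod [Atom a]]] )]]]

Type
Prod
Prod × Atom
Atom × Atom
( Type ) × Atom
( Prod ) × Atom
( Atom ) × Atom
( unit ) × Atom
( unit ) × ( Type )
( unit ) × ( Prod )
( unit ) × ( Atom )
( unit ) × ( a )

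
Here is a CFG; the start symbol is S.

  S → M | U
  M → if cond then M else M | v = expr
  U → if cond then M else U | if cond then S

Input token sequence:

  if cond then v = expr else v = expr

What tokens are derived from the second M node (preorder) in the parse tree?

v = expr

[S [M if cond then [M v = expr] else [M v = expr]]]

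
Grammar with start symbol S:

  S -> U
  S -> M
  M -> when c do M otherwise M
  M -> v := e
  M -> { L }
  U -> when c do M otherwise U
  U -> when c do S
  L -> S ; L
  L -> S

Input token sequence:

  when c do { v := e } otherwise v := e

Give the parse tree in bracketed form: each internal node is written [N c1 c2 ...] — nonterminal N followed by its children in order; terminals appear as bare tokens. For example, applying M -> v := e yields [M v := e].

[S [M when c do [M { [L [S [M v := e]]] }] otherwise [M v := e]]]

S
M
when c do M otherwise M
when c do { L } otherwise M
when c do { S } otherwise M
when c do { M } otherwise M
when c do { v := e } otherwise M
when c do { v := e } otherwise v := e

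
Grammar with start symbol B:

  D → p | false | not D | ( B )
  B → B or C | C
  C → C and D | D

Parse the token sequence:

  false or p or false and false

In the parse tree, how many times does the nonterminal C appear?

4

[B [B [B [C [D false]]] or [C [D p]]] or [C [C [D false]] and [D false]]]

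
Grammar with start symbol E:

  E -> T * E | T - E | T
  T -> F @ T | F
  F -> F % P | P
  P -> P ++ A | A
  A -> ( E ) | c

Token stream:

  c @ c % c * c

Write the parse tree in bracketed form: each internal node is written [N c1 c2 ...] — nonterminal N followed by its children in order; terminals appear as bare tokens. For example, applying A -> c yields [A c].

[E [T [F [P [A c]]] @ [T [F [F [P [A c]]] % [P [A c]]]]] * [E [T [F [P [A c]]]]]]

E
T * E
F @ T * E
P @ T * E
A @ T * E
c @ T * E
c @ F * E
c @ F % P * E
c @ P % P * E
c @ A % P * E
c @ c % P * E
c @ c % A * E
c @ c % c * E
c @ c % c * T
c @ c % c * F
c @ c % c * P
c @ c % c * A
c @ c % c * c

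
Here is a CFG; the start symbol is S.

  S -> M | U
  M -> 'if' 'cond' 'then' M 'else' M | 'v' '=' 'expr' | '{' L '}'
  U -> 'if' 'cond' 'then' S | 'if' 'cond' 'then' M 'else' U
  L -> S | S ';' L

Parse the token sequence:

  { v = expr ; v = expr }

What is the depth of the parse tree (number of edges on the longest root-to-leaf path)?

[S [M { [L [S [M v = expr]] ; [L [S [M v = expr]]]] }]]

6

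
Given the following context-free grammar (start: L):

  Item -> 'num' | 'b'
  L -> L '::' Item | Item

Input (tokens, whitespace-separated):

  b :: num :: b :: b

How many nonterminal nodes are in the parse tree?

8

[L [L [L [L [Item b]] :: [Item num]] :: [Item b]] :: [Item b]]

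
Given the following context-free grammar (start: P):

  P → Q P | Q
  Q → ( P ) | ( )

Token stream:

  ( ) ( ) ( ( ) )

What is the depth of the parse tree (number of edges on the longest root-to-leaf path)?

[P [Q ( )] [P [Q ( )] [P [Q ( [P [Q ( )]] )]]]]

6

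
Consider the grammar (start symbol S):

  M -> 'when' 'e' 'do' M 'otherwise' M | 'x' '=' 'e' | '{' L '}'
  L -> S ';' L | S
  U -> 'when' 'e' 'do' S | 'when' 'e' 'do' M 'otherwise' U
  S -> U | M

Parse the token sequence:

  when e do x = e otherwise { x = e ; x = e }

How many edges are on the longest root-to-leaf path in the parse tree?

[S [M when e do [M x = e] otherwise [M { [L [S [M x = e]] ; [L [S [M x = e]]]] }]]]

7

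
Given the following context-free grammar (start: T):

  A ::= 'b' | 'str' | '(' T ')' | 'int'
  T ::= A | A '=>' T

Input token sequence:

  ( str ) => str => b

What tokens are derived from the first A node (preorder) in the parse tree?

[T [A ( [T [A str]] )] => [T [A str] => [T [A b]]]]

( str )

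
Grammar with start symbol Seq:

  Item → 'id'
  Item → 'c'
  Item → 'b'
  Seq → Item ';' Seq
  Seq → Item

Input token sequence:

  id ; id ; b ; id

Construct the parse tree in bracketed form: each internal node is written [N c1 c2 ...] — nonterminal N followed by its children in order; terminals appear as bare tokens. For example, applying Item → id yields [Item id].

[Seq [Item id] ; [Seq [Item id] ; [Seq [Item b] ; [Seq [Item id]]]]]

Seq
Item ; Seq
id ; Seq
id ; Item ; Seq
id ; id ; Seq
id ; id ; Item ; Seq
id ; id ; b ; Seq
id ; id ; b ; Item
id ; id ; b ; id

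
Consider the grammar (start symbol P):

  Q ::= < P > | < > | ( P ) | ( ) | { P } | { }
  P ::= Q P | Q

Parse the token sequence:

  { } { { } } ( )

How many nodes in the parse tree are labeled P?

[P [Q { }] [P [Q { [P [Q { }]] }] [P [Q ( )]]]]

4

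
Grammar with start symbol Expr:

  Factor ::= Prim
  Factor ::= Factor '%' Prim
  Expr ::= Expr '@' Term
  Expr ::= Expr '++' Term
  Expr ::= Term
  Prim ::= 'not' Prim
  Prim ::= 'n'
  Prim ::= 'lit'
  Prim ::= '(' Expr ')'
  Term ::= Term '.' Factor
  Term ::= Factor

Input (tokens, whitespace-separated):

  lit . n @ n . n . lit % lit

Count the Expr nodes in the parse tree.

[Expr [Expr [Term [Term [Factor [Prim lit]]] . [Factor [Prim n]]]] @ [Term [Term [Term [Factor [Prim n]]] . [Factor [Prim n]]] . [Factor [Factor [Prim lit]] % [Prim lit]]]]

2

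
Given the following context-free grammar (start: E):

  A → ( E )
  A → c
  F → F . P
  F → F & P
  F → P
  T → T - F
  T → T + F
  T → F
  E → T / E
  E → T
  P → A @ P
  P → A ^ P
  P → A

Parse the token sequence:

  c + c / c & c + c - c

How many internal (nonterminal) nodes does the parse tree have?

25

[E [T [T [F [P [A c]]]] + [F [P [A c]]]] / [E [T [T [T [F [F [P [A c]]] & [P [A c]]]] + [F [P [A c]]]] - [F [P [A c]]]]]]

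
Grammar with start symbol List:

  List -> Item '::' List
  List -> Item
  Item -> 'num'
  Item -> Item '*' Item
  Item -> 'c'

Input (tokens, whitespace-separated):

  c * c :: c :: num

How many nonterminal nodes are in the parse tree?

[List [Item [Item c] * [Item c]] :: [List [Item c] :: [List [Item num]]]]

8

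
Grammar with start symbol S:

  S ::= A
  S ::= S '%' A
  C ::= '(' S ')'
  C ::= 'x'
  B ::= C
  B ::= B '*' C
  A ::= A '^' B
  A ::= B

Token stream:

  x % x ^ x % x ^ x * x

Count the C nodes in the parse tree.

6

[S [S [S [A [B [C x]]]] % [A [A [B [C x]]] ^ [B [C x]]]] % [A [A [B [C x]]] ^ [B [B [C x]] * [C x]]]]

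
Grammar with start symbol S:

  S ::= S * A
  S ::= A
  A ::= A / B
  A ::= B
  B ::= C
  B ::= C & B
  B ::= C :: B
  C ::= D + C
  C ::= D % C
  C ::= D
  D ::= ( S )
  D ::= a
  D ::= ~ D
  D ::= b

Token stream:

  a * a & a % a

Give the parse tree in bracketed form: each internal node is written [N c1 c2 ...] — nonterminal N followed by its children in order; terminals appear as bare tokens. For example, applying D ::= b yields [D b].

[S [S [A [B [C [D a]]]]] * [A [B [C [D a]] & [B [C [D a] % [C [D a]]]]]]]

S
S * A
A * A
B * A
C * A
D * A
a * A
a * B
a * C & B
a * D & B
a * a & B
a * a & C
a * a & D % C
a * a & a % C
a * a & a % D
a * a & a % a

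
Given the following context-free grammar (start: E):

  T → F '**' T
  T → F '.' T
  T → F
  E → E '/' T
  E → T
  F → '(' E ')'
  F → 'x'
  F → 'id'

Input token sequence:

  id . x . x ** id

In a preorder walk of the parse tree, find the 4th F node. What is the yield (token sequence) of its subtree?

id

[E [T [F id] . [T [F x] . [T [F x] ** [T [F id]]]]]]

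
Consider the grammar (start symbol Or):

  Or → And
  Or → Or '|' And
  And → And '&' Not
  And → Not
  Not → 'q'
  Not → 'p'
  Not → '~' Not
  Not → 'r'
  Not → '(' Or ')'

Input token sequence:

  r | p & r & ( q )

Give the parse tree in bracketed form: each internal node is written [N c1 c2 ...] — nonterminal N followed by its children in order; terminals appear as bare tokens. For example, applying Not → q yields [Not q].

Or
Or | And
And | And
Not | And
r | And
r | And & Not
r | And & Not & Not
r | Not & Not & Not
r | p & Not & Not
r | p & r & Not
r | p & r & ( Or )
r | p & r & ( And )
r | p & r & ( Not )
r | p & r & ( q )

[Or [Or [And [Not r]]] | [And [And [And [Not p]] & [Not r]] & [Not ( [Or [And [Not q]]] )]]]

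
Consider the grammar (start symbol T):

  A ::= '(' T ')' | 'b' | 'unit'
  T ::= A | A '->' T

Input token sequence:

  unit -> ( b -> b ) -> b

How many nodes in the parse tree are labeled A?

[T [A unit] -> [T [A ( [T [A b] -> [T [A b]]] )] -> [T [A b]]]]

5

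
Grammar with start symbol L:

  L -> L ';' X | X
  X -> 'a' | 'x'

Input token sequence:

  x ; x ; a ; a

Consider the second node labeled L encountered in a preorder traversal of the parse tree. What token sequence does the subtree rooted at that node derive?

[L [L [L [L [X x]] ; [X x]] ; [X a]] ; [X a]]

x ; x ; a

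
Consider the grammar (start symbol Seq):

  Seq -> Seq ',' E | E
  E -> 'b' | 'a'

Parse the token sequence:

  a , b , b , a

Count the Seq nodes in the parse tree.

4

[Seq [Seq [Seq [Seq [E a]] , [E b]] , [E b]] , [E a]]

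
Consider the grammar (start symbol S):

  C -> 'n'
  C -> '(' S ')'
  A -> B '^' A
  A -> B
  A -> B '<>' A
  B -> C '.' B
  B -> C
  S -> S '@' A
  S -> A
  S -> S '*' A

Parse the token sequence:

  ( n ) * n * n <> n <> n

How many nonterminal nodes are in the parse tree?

22

[S [S [S [A [B [C ( [S [A [B [C n]]]] )]]]] * [A [B [C n]]]] * [A [B [C n]] <> [A [B [C n]] <> [A [B [C n]]]]]]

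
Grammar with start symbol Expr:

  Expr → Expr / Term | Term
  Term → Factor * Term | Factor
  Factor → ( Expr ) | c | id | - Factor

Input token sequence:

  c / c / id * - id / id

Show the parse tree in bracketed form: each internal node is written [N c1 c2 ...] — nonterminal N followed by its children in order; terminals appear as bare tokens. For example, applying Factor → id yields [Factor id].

Expr
Expr / Term
Expr / Term / Term
Expr / Term / Term / Term
Term / Term / Term / Term
Factor / Term / Term / Term
c / Term / Term / Term
c / Factor / Term / Term
c / c / Term / Term
c / c / Factor * Term / Term
c / c / id * Term / Term
c / c / id * Factor / Term
c / c / id * - Factor / Term
c / c / id * - id / Term
c / c / id * - id / Factor
c / c / id * - id / id

[Expr [Expr [Expr [Expr [Term [Factor c]]] / [Term [Factor c]]] / [Term [Factor id] * [Term [Factor - [Factor id]]]]] / [Term [Factor id]]]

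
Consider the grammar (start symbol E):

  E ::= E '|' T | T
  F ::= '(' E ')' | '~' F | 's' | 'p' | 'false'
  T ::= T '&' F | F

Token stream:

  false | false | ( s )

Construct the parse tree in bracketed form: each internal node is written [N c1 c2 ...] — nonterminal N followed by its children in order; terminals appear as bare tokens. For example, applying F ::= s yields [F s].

[E [E [E [T [F false]]] | [T [F false]]] | [T [F ( [E [T [F s]]] )]]]

E
E | T
E | T | T
T | T | T
F | T | T
false | T | T
false | F | T
false | false | T
false | false | F
false | false | ( E )
false | false | ( T )
false | false | ( F )
false | false | ( s )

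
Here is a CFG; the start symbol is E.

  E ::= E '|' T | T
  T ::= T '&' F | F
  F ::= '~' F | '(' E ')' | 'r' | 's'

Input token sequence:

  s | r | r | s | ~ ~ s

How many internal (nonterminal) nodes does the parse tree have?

17

[E [E [E [E [E [T [F s]]] | [T [F r]]] | [T [F r]]] | [T [F s]]] | [T [F ~ [F ~ [F s]]]]]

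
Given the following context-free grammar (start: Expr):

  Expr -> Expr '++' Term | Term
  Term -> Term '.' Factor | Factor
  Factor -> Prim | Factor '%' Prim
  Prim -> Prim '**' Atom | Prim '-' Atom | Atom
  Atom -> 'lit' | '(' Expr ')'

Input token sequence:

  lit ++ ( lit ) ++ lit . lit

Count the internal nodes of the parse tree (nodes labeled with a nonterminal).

24

[Expr [Expr [Expr [Term [Factor [Prim [Atom lit]]]]] ++ [Term [Factor [Prim [Atom ( [Expr [Term [Factor [Prim [Atom lit]]]]] )]]]]] ++ [Term [Term [Factor [Prim [Atom lit]]]] . [Factor [Prim [Atom lit]]]]]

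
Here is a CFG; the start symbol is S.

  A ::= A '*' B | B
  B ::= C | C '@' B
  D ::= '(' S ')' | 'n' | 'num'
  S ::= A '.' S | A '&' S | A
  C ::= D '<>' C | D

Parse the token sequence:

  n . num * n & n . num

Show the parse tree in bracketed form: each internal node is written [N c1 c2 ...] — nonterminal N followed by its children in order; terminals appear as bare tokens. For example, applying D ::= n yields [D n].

[S [A [B [C [D n]]]] . [S [A [A [B [C [D num]]]] * [B [C [D n]]]] & [S [A [B [C [D n]]]] . [S [A [B [C [D num]]]]]]]]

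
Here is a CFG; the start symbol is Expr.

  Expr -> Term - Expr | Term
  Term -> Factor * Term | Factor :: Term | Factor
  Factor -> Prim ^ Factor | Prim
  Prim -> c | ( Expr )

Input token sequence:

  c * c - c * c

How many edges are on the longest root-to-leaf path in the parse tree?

6

[Expr [Term [Factor [Prim c]] * [Term [Factor [Prim c]]]] - [Expr [Term [Factor [Prim c]] * [Term [Factor [Prim c]]]]]]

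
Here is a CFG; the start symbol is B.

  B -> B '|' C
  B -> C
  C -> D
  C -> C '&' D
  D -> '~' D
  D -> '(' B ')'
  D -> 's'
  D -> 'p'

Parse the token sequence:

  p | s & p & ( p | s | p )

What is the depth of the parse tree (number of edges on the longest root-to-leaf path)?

8

[B [B [C [D p]]] | [C [C [C [D s]] & [D p]] & [D ( [B [B [B [C [D p]]] | [C [D s]]] | [C [D p]]] )]]]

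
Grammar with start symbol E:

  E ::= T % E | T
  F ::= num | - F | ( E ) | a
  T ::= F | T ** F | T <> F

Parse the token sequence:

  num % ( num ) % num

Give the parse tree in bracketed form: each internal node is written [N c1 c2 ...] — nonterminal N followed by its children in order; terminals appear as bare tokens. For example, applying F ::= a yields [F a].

E
T % E
F % E
num % E
num % T % E
num % F % E
num % ( E ) % E
num % ( T ) % E
num % ( F ) % E
num % ( num ) % E
num % ( num ) % T
num % ( num ) % F
num % ( num ) % num

[E [T [F num]] % [E [T [F ( [E [T [F num]]] )]] % [E [T [F num]]]]]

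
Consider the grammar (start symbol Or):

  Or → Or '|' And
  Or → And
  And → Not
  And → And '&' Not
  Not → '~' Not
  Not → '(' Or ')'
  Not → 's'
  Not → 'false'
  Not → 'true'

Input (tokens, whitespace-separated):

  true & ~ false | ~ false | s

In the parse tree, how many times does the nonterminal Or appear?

[Or [Or [Or [And [And [Not true]] & [Not ~ [Not false]]]] | [And [Not ~ [Not false]]]] | [And [Not s]]]

3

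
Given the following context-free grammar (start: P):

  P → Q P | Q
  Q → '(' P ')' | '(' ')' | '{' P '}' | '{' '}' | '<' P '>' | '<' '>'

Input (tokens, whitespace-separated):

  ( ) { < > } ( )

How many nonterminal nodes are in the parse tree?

[P [Q ( )] [P [Q { [P [Q < >]] }] [P [Q ( )]]]]

8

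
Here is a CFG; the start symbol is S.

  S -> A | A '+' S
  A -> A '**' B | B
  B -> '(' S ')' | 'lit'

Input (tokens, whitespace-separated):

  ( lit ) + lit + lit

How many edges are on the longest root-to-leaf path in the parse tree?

6

[S [A [B ( [S [A [B lit]]] )]] + [S [A [B lit]] + [S [A [B lit]]]]]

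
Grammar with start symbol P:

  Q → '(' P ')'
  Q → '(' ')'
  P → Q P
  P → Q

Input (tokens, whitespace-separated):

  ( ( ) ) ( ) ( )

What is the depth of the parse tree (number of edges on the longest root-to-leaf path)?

[P [Q ( [P [Q ( )]] )] [P [Q ( )] [P [Q ( )]]]]

4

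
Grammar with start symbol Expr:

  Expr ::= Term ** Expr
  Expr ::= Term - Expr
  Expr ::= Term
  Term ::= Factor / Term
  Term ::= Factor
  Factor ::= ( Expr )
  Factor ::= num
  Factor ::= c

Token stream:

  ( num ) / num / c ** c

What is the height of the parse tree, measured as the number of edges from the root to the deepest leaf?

6

[Expr [Term [Factor ( [Expr [Term [Factor num]]] )] / [Term [Factor num] / [Term [Factor c]]]] ** [Expr [Term [Factor c]]]]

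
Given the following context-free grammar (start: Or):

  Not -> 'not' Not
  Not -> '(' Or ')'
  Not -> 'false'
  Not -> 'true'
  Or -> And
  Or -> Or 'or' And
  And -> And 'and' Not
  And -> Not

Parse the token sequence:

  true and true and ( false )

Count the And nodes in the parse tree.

[Or [And [And [And [Not true]] and [Not true]] and [Not ( [Or [And [Not false]]] )]]]

4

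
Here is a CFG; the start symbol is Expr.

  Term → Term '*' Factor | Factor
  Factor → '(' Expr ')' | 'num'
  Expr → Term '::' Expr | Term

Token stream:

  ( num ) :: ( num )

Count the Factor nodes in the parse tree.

[Expr [Term [Factor ( [Expr [Term [Factor num]]] )]] :: [Expr [Term [Factor ( [Expr [Term [Factor num]]] )]]]]

4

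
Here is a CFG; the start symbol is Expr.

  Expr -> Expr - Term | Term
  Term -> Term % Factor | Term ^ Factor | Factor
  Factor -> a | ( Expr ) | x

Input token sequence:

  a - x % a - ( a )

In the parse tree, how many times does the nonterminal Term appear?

[Expr [Expr [Expr [Term [Factor a]]] - [Term [Term [Factor x]] % [Factor a]]] - [Term [Factor ( [Expr [Term [Factor a]]] )]]]

5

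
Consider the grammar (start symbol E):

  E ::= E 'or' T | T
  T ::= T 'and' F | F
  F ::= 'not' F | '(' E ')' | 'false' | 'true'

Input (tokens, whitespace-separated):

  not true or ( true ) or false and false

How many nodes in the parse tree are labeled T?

5

[E [E [E [T [F not [F true]]]] or [T [F ( [E [T [F true]]] )]]] or [T [T [F false]] and [F false]]]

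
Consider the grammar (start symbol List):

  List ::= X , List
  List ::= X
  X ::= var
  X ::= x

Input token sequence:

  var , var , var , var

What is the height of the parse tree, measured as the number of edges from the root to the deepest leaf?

[List [X var] , [List [X var] , [List [X var] , [List [X var]]]]]

5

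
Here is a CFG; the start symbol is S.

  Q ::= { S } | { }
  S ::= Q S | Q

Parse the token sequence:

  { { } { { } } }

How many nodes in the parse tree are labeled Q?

4

[S [Q { [S [Q { }] [S [Q { [S [Q { }]] }]]] }]]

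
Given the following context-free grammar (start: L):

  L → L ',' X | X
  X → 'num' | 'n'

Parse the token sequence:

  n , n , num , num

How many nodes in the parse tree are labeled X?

4

[L [L [L [L [X n]] , [X n]] , [X num]] , [X num]]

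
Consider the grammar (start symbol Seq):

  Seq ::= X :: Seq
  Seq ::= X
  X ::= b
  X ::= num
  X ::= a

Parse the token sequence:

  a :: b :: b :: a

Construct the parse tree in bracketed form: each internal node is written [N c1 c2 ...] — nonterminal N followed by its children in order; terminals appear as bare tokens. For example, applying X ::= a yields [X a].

[Seq [X a] :: [Seq [X b] :: [Seq [X b] :: [Seq [X a]]]]]

Seq
X :: Seq
a :: Seq
a :: X :: Seq
a :: b :: Seq
a :: b :: X :: Seq
a :: b :: b :: Seq
a :: b :: b :: X
a :: b :: b :: a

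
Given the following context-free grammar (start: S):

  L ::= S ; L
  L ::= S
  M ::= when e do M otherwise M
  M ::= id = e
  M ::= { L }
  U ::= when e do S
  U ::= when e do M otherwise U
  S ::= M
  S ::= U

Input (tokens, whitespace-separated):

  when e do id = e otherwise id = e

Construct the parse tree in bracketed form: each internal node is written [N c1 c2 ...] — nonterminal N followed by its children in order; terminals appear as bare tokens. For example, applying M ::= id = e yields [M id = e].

[S [M when e do [M id = e] otherwise [M id = e]]]

S
M
when e do M otherwise M
when e do id = e otherwise M
when e do id = e otherwise id = e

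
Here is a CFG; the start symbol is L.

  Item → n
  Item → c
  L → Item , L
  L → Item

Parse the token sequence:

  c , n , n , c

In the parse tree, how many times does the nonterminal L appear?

4

[L [Item c] , [L [Item n] , [L [Item n] , [L [Item c]]]]]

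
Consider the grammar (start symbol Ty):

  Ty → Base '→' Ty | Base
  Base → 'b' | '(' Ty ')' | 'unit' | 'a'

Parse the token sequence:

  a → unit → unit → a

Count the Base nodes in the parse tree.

4

[Ty [Base a] → [Ty [Base unit] → [Ty [Base unit] → [Ty [Base a]]]]]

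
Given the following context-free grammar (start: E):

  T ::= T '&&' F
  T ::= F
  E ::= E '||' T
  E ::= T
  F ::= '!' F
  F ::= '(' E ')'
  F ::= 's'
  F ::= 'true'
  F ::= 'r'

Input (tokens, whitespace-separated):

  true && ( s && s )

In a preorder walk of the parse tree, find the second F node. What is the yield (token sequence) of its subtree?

( s && s )

[E [T [T [F true]] && [F ( [E [T [T [F s]] && [F s]]] )]]]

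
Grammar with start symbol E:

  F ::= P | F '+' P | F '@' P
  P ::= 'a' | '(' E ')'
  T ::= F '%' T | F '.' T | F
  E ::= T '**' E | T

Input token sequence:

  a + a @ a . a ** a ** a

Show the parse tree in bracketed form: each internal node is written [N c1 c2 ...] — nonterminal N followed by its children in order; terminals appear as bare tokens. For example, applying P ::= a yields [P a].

E
T ** E
F . T ** E
F @ P . T ** E
F + P @ P . T ** E
P + P @ P . T ** E
a + P @ P . T ** E
a + a @ P . T ** E
a + a @ a . T ** E
a + a @ a . F ** E
a + a @ a . P ** E
a + a @ a . a ** E
a + a @ a . a ** T ** E
a + a @ a . a ** F ** E
a + a @ a . a ** P ** E
a + a @ a . a ** a ** E
a + a @ a . a ** a ** T
a + a @ a . a ** a ** F
a + a @ a . a ** a ** P
a + a @ a . a ** a ** a

[E [T [F [F [F [P a]] + [P a]] @ [P a]] . [T [F [P a]]]] ** [E [T [F [P a]]] ** [E [T [F [P a]]]]]]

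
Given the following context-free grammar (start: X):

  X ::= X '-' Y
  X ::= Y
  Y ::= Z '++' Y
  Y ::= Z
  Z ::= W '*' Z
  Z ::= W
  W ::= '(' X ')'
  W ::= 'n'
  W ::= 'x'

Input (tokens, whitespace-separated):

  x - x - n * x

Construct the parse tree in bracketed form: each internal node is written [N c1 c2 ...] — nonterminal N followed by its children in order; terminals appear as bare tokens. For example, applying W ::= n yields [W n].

X
X - Y
X - Y - Y
Y - Y - Y
Z - Y - Y
W - Y - Y
x - Y - Y
x - Z - Y
x - W - Y
x - x - Y
x - x - Z
x - x - W * Z
x - x - n * Z
x - x - n * W
x - x - n * x

[X [X [X [Y [Z [W x]]]] - [Y [Z [W x]]]] - [Y [Z [W n] * [Z [W x]]]]]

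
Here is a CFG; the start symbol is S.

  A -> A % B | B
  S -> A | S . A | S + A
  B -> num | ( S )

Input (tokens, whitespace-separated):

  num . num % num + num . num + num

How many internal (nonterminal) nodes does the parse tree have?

17

[S [S [S [S [S [A [B num]]] . [A [A [B num]] % [B num]]] + [A [B num]]] . [A [B num]]] + [A [B num]]]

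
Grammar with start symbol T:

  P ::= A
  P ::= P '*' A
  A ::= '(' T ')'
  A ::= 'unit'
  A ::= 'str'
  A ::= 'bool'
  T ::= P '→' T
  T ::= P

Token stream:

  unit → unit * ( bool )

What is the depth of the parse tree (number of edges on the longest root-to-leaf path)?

7

[T [P [A unit]] → [T [P [P [A unit]] * [A ( [T [P [A bool]]] )]]]]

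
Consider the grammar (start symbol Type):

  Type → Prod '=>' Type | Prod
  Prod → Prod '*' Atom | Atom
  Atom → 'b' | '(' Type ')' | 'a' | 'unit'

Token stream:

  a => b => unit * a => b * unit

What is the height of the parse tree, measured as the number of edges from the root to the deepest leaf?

[Type [Prod [Atom a]] => [Type [Prod [Atom b]] => [Type [Prod [Prod [Atom unit]] * [Atom a]] => [Type [Prod [Prod [Atom b]] * [Atom unit]]]]]]

7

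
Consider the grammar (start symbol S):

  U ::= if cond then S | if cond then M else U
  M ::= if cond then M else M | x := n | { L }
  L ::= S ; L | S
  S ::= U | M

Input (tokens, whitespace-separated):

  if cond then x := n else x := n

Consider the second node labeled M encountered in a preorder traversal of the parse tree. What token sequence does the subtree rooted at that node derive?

x := n

[S [M if cond then [M x := n] else [M x := n]]]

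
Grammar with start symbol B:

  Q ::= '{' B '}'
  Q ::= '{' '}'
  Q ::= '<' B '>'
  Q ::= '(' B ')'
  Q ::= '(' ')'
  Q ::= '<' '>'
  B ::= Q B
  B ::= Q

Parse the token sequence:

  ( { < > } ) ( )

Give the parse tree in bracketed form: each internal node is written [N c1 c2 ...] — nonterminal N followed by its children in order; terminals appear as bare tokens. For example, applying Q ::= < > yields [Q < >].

[B [Q ( [B [Q { [B [Q < >]] }]] )] [B [Q ( )]]]

B
Q B
( B ) B
( Q ) B
( { B } ) B
( { Q } ) B
( { < > } ) B
( { < > } ) Q
( { < > } ) ( )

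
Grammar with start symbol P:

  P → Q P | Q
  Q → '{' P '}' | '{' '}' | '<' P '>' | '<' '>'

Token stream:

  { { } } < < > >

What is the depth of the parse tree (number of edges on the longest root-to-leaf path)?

5

[P [Q { [P [Q { }]] }] [P [Q < [P [Q < >]] >]]]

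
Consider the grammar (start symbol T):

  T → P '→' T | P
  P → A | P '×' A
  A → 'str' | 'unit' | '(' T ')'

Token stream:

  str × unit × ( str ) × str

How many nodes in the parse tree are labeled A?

5

[T [P [P [P [P [A str]] × [A unit]] × [A ( [T [P [A str]]] )]] × [A str]]]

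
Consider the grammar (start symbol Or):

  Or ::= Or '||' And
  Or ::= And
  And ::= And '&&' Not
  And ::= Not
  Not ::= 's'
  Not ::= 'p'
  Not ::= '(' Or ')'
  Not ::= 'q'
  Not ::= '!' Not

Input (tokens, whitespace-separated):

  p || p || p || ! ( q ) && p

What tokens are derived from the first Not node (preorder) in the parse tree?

[Or [Or [Or [Or [And [Not p]]] || [And [Not p]]] || [And [Not p]]] || [And [And [Not ! [Not ( [Or [And [Not q]]] )]]] && [Not p]]]

p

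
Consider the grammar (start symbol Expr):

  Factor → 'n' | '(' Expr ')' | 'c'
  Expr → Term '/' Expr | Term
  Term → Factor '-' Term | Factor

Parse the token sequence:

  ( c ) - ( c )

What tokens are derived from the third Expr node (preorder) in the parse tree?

[Expr [Term [Factor ( [Expr [Term [Factor c]]] )] - [Term [Factor ( [Expr [Term [Factor c]]] )]]]]

c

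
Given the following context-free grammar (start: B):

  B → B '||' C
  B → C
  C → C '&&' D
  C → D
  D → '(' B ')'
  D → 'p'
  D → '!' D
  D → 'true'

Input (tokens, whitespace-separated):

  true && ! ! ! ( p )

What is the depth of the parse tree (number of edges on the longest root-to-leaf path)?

9

[B [C [C [D true]] && [D ! [D ! [D ! [D ( [B [C [D p]]] )]]]]]]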